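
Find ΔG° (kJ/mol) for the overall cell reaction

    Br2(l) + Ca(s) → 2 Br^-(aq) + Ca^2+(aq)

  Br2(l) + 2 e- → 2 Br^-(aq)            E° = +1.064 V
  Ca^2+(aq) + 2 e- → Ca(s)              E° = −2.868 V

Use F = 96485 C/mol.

−759 kJ/mol

In the reaction as written Br2(l) is reduced, so the Br₂/Br⁻ couple is the cathode and Ca²⁺/Ca is the anode.
E°cell = +1.064 − (−2.868) = +3.932 V; balancing electrons gives n = 2.
ΔG° = −nFE°cell = −(2)(96485)(+3.932) J/mol = −759 kJ/mol.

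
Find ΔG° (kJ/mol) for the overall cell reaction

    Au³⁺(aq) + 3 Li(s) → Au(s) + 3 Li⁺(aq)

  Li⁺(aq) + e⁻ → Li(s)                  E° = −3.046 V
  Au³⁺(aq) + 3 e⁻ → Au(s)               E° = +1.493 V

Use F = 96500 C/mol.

In the reaction as written Au³⁺(aq) is reduced, so the Au³⁺/Au couple is the cathode and Li⁺/Li is the anode.
E°cell = +1.493 − (−3.046) = +4.539 V; balancing electrons gives n = 3.
ΔG° = −nFE°cell = −(3)(96500)(+4.539) J/mol = −1314 kJ/mol.

−1314 kJ/mol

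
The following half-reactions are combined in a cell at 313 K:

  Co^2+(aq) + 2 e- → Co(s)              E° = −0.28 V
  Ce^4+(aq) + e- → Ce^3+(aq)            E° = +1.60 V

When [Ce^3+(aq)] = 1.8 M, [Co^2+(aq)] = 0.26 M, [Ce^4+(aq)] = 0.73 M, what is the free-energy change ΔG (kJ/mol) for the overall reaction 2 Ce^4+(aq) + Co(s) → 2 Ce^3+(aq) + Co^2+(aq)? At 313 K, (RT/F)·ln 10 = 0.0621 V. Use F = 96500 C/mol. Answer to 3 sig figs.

−362 kJ/mol

With Ce⁴⁺/Ce³⁺ reduced at the cathode, E°cell = +1.60 − (−0.28) = +1.88 V and n = 2.
Q = ([Ce^3+(aq)]^2·[Co^2+(aq)]) / [Ce^4+(aq)]^2 = 1.58, so log Q = 0.199 and E = +1.88 − (0.0621/2)(0.199) = +1.8738 V.
Then ΔG = −nFE = −2 × 96500 × +1.8738 J/mol = −362 kJ/mol.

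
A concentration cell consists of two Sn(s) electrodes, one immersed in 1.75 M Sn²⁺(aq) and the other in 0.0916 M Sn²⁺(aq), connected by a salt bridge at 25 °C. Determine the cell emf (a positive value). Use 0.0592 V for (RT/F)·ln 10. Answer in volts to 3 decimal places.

0.038 V

For a concentration cell E°cell = 0, since both electrodes use the same couple.
The compartment with the higher Sn²⁺(aq) concentration (1.75 M) acts as the cathode; ions are reduced there and produced at the dilute (0.0916 M) anode.
With n = 2, Ecell = −(0.0592/2)·log([dilute]/[conc]) = −(0.0592/2)·log(0.0916/1.75) = +0.038 V.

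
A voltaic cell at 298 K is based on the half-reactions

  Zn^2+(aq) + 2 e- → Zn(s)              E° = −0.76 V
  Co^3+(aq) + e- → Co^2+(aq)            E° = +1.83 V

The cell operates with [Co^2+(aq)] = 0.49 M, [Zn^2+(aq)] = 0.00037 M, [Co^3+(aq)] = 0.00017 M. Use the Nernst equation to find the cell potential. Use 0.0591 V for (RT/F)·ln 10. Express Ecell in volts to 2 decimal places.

+2.49 V

Co³⁺/Co²⁺ is reduced (cathode, E° = +1.83 V) and Zn²⁺/Zn is oxidized (anode).
The standard potential is +1.83 − (−0.76) = +2.59 V and the balanced reaction transfers n = 2 electrons.
For the overall reaction 2 Co^3+(aq) + Zn(s) → 2 Co^2+(aq) + Zn^2+(aq), Q = ([Co^2+(aq)]^2·[Zn^2+(aq)]) / [Co^3+(aq)]^2 = 3.07×10^3, giving log Q = 3.488.
By the Nernst equation, E = +2.59 − (0.0591/2)·(3.488) = +2.49 V.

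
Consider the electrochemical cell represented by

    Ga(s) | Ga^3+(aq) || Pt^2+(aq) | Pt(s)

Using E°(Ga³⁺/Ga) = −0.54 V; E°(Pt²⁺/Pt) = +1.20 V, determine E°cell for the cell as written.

By convention the left-hand electrode in cell notation is the anode (oxidation) and the right-hand electrode is the cathode (reduction).
E°cell = E°(right) − E°(left) = +1.20 − (−0.54) = +1.74 V.

+1.74 V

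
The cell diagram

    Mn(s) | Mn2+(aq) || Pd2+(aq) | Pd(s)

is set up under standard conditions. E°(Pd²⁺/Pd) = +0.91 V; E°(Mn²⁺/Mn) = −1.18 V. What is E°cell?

By convention the left-hand electrode in cell notation is the anode (oxidation) and the right-hand electrode is the cathode (reduction).
E°cell = E°(right) − E°(left) = +0.91 − (−1.18) = +2.09 V.

+2.09 V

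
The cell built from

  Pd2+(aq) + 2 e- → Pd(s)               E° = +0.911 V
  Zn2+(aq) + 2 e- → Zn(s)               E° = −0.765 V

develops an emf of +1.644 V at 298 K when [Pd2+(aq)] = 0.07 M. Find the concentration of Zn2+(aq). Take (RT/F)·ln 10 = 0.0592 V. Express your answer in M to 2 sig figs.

With Pd²⁺/Pd at the cathode and Zn²⁺/Zn at the anode, E°cell = +0.911 − (−0.765) = +1.676 V (n = 2).
Rearranging E = E° − (0.0592/n)·log Q gives log Q = 2(+1.676 − (+1.644))/0.0592 = 1.081.
Balancing electrons gives Pd2+(aq) + Zn(s) → Pd(s) + Zn2+(aq); thus Q = [Zn2+(aq)] / [Pd2+(aq)].
Isolating [Zn2+(aq)] in Q = 10^{1.081} yields log [Zn2+(aq)] = −0.074, i.e. 0.84 M.

0.84 M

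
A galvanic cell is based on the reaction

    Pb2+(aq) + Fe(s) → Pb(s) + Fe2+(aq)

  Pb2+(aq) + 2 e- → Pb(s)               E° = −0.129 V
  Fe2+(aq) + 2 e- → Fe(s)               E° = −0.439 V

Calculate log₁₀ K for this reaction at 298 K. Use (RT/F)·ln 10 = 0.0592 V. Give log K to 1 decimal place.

log K = 10.5

The Pb²⁺/Pb couple is reduced (cathode); E°cell = −0.129 − (−0.439) = +0.310 V with n = 2.
At equilibrium E = 0, so log K = nE°cell / 0.0592 = (2)(+0.310) / 0.0592 = 10.5.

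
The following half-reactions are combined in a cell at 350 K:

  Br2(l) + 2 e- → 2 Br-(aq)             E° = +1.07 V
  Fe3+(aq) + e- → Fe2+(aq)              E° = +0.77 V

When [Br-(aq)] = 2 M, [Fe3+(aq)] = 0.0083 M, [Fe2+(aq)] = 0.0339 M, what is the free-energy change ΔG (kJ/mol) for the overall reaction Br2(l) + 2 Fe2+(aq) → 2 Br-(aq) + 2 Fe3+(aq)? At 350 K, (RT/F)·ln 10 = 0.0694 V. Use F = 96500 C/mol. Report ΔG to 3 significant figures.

With Br₂/Br⁻ reduced at the cathode, E°cell = +1.07 − (+0.77) = +0.30 V and n = 2.
Here Q = ([Br-(aq)]^2·[Fe3+(aq)]^2) / [Fe2+(aq)]^2 = 0.24 (log Q = −0.620), giving E = +0.30 − (0.0694/2)·(−0.620) = +0.3215 V.
Then ΔG = −nFE = −2 × 96500 × +0.3215 J/mol = −62.0 kJ/mol.

−62.0 kJ/mol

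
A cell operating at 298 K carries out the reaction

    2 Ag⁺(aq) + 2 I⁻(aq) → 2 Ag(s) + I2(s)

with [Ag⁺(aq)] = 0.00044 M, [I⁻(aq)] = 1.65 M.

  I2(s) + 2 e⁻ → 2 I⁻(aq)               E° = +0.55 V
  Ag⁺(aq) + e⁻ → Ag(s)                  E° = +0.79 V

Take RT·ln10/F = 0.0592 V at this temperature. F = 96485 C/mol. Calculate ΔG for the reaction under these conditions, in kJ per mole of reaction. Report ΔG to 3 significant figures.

E°cell = +0.79 − (+0.55) = +0.24 V; the balanced reaction transfers n = 2 electrons.
Here Q = 1 / ([Ag⁺(aq)]^2·[I⁻(aq)]^2) = 1.9×10^6 (log Q = 6.278), giving E = +0.24 − (0.0592/2)·(6.278) = +0.0542 V.
ΔG = −nFE = −(2)(96485)(+0.0542) J/mol = −10.5 kJ/mol.

−10.5 kJ/mol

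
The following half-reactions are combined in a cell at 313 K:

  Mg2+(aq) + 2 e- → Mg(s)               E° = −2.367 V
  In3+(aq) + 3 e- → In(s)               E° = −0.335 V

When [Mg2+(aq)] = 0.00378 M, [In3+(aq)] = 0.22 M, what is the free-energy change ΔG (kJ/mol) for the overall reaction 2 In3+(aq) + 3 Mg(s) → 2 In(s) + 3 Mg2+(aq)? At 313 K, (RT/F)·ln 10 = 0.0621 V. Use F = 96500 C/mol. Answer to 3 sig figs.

−1210 kJ/mol

E°cell = −0.335 − (−2.367) = +2.032 V; the balanced reaction transfers n = 6 electrons.
Q = [Mg2+(aq)]^3 / [In3+(aq)]^2 = 1.12×10^−6, so log Q = −5.952 and E = +2.032 − (0.0621/6)(−5.952) = +2.0936 V.
Then ΔG = −nFE = −6 × 96500 × +2.0936 J/mol = −1210 kJ/mol.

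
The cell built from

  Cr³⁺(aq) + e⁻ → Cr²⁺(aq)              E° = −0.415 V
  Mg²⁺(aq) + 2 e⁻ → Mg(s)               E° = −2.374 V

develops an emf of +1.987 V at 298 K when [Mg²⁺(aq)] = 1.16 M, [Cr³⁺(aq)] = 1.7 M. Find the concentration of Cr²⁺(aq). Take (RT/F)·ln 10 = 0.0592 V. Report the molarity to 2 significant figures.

0.53 M

The Cr³⁺/Cr²⁺ couple has the larger reduction potential, so it is the cathode: E°cell = −0.415 − (−2.374) = +1.959 V and n = 2.
From the Nernst equation, log Q = n(E° − E)/0.0592 = 2·(+1.959 − (+1.987))/0.0592 = −0.946.
Balancing electrons gives 2 Cr³⁺(aq) + Mg(s) → 2 Cr²⁺(aq) + Mg²⁺(aq); thus Q = ([Cr²⁺(aq)]^2·[Mg²⁺(aq)]) / [Cr³⁺(aq)]^2.
Isolating [Cr²⁺(aq)] in Q = 10^{−0.946} yields log [Cr²⁺(aq)] = −0.275, i.e. 0.53 M.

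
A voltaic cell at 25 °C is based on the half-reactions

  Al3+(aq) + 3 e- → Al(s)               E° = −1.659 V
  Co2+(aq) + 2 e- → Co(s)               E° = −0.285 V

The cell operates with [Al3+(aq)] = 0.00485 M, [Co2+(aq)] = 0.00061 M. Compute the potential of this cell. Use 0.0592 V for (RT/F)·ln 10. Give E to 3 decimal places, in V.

+1.325 V

Since E°(Co²⁺/Co) > E°(Al³⁺/Al), Co²⁺/Co serves as the cathode.
E°cell = −0.285 − (−1.659) = +1.374 V, with n = 6 electrons transferred.
For the overall reaction 3 Co2+(aq) + 2 Al(s) → 3 Co(s) + 2 Al3+(aq), Q = [Al3+(aq)]^2 / [Co2+(aq)]^3 = 1.04×10^5, giving log Q = 5.015.
By the Nernst equation, E = +1.374 − (0.0592/6)·(5.015) = +1.325 V.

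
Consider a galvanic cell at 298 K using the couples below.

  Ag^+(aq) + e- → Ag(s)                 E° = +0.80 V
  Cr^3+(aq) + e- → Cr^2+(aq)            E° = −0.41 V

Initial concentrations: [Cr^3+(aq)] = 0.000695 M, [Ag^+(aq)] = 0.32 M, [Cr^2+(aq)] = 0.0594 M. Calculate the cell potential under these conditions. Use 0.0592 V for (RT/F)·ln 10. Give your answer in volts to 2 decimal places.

The Ag⁺/Ag couple has the more positive E°, so it is the cathode; Cr³⁺/Cr²⁺ is the anode.
The standard potential is +0.80 − (−0.41) = +1.21 V and the balanced reaction transfers n = 1 electron.
For the overall reaction Ag^+(aq) + Cr^2+(aq) → Ag(s) + Cr^3+(aq), Q = [Cr^3+(aq)] / ([Ag^+(aq)]·[Cr^2+(aq)]) = 0.0366, giving log Q = −1.437.
Applying E = E° − (RT ln10/nF)·log Q gives +1.21 − (0.0592/1)(−1.437) = +1.30 V.

+1.30 V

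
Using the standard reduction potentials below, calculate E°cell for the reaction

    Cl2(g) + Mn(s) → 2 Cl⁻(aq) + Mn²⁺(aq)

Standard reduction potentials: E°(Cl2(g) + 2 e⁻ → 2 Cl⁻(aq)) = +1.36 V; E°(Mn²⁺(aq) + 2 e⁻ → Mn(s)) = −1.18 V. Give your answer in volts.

+2.54 V

In the reaction as written, Cl2(g) is reduced (cathode) and Mn²⁺(aq) is produced by oxidation at the anode.
E°cell = E°(cathode) − E°(anode) = +1.36 − (−1.18) = +2.54 V.
The positive value indicates the reaction is spontaneous as written.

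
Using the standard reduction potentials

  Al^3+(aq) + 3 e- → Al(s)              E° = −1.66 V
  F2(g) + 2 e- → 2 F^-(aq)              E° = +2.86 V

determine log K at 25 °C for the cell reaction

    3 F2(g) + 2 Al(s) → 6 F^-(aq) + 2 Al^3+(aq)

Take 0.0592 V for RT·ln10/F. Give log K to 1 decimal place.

The F₂/F⁻ couple is reduced (cathode); E°cell = +2.86 − (−1.66) = +4.52 V with n = 6.
At equilibrium E = 0, so log K = nE°cell / 0.0592 = (6)(+4.52) / 0.0592 = 458.1.

log K = 458.1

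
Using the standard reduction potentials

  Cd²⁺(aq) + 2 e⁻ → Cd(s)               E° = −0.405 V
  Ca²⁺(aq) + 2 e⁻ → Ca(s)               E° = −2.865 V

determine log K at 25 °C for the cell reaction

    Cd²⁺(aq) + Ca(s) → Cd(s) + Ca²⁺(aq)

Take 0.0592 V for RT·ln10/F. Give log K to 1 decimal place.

The Cd²⁺/Cd couple is reduced (cathode); E°cell = −0.405 − (−2.865) = +2.460 V with n = 2.
At equilibrium E = 0, so log K = nE°cell / 0.0592 = (2)(+2.460) / 0.0592 = 83.1.

log K = 83.1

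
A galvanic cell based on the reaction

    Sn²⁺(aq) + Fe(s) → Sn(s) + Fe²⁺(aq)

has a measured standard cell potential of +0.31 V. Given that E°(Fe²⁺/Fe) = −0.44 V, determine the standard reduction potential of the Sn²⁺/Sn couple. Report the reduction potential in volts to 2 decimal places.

In the reaction as written the Sn²⁺/Sn couple is reduced (cathode) and Fe²⁺/Fe is oxidized (anode), so E°cell = E°(Sn²⁺/Sn) − E°(Fe²⁺/Fe).
E°(Sn²⁺/Sn) = E°cell + E°(anode) = +0.31 + (−0.44) = −0.13 V.

−0.13 V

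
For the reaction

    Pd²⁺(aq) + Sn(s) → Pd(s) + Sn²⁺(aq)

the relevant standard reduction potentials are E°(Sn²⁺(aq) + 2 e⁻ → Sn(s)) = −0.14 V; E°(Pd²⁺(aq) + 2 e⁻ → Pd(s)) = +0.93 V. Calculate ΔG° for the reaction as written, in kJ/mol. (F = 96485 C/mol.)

In the reaction as written Pd²⁺(aq) is reduced, so the Pd²⁺/Pd couple is the cathode and Sn²⁺/Sn is the anode.
E°cell = +0.93 − (−0.14) = +1.07 V; balancing electrons gives n = 2.
ΔG° = −nFE°cell = −(2)(96485)(+1.07) J/mol = −206 kJ/mol.

−206 kJ/mol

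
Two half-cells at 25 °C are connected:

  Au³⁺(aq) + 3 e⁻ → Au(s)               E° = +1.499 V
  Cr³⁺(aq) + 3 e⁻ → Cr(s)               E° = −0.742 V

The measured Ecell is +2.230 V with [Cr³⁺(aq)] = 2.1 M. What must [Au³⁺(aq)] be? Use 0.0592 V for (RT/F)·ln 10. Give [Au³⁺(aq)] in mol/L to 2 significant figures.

0.58 M

Au³⁺/Au is the cathode (higher E°); E°cell = +1.499 − (−0.742) = +2.241 V with n = 3.
From the Nernst equation, log Q = n(E° − E)/0.0592 = 3·(+2.241 − (+2.230))/0.0592 = 0.557.
Balancing electrons gives Au³⁺(aq) + Cr(s) → Au(s) + Cr³⁺(aq); thus Q = [Cr³⁺(aq)] / [Au³⁺(aq)].
Isolating [Au³⁺(aq)] in Q = 10^{0.557} yields log [Au³⁺(aq)] = −0.235, i.e. 0.58 M.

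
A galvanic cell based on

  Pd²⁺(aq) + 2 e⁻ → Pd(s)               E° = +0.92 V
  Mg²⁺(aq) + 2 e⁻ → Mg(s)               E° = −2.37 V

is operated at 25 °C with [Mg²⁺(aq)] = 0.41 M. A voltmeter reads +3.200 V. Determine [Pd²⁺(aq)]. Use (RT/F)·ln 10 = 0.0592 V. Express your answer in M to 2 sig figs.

0.00037 M

The Pd²⁺/Pd couple has the larger reduction potential, so it is the cathode: E°cell = +0.92 − (−2.37) = +3.29 V and n = 2.
Rearranging E = E° − (0.0592/n)·log Q gives log Q = 2(+3.29 − (+3.200))/0.0592 = 3.041.
For Pd²⁺(aq) + Mg(s) → Pd(s) + Mg²⁺(aq), the reaction quotient is Q = [Mg²⁺(aq)] / [Pd²⁺(aq)].
Solving for the unknown gives log [Pd²⁺(aq)] = −3.428, so [Pd²⁺(aq)] ≈ 0.00037 M.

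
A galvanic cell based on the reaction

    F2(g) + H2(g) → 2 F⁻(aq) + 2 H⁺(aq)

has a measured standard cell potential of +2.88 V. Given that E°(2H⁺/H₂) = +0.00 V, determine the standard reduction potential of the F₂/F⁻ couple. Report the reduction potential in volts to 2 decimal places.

+2.88 V

In the reaction as written the F₂/F⁻ couple is reduced (cathode) and 2H⁺/H₂ is oxidized (anode), so E°cell = E°(F₂/F⁻) − E°(2H⁺/H₂).
E°(F₂/F⁻) = E°cell + E°(anode) = +2.88 + (+0.00) = +2.88 V.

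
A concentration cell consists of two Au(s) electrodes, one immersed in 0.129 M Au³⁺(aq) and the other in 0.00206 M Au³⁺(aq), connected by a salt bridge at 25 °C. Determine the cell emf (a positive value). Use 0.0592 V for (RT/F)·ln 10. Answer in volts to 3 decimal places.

For a concentration cell E°cell = 0, since both electrodes use the same couple.
The compartment with the higher Au³⁺(aq) concentration (0.129 M) acts as the cathode; ions are reduced there and produced at the dilute (0.00206 M) anode.
With n = 3, Ecell = −(0.0592/3)·log([dilute]/[conc]) = −(0.0592/3)·log(0.00206/0.129) = +0.035 V.

0.035 V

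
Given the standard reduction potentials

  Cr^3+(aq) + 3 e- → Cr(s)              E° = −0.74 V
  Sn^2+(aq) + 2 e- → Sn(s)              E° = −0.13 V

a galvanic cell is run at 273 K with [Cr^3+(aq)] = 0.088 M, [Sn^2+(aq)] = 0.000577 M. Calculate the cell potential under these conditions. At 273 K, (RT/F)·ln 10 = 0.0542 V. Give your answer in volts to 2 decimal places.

Sn²⁺/Sn is reduced (cathode, E° = −0.13 V) and Cr³⁺/Cr is oxidized (anode).
E°cell = E°cat − E°an = −0.13 − (−0.74) = +0.61 V; n = 6.
For the overall reaction 3 Sn^2+(aq) + 2 Cr(s) → 3 Sn(s) + 2 Cr^3+(aq), Q = [Cr^3+(aq)]^2 / [Sn^2+(aq)]^3 = 4.03×10^7, giving log Q = 7.605.
By the Nernst equation, E = +0.61 − (0.0542/6)·(7.605) = +0.54 V.

+0.54 V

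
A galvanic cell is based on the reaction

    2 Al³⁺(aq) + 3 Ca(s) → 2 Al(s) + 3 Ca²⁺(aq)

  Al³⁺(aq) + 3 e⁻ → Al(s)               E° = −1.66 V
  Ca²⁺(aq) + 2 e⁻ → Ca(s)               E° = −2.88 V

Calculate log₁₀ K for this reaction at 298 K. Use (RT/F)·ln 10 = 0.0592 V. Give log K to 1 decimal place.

log K = 123.6

The Al³⁺/Al couple is reduced (cathode); E°cell = −1.66 − (−2.88) = +1.22 V with n = 6.
At equilibrium E = 0, so log K = nE°cell / 0.0592 = (6)(+1.22) / 0.0592 = 123.6.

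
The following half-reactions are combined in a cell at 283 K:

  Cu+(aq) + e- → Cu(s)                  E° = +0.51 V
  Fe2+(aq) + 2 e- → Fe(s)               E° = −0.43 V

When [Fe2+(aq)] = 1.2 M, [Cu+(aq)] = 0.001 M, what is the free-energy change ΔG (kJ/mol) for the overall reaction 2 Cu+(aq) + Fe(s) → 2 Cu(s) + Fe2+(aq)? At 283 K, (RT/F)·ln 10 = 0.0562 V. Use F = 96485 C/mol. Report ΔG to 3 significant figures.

E°cell = +0.51 − (−0.43) = +0.94 V; the balanced reaction transfers n = 2 electrons.
The reaction quotient is [Fe2+(aq)] / [Cu+(aq)]^2 = 1.2×10^6; by Nernst, E = +0.94 − (0.0562/2)(6.079) = +0.7692 V.
Then ΔG = −nFE = −2 × 96485 × +0.7692 J/mol = −148 kJ/mol.

−148 kJ/mol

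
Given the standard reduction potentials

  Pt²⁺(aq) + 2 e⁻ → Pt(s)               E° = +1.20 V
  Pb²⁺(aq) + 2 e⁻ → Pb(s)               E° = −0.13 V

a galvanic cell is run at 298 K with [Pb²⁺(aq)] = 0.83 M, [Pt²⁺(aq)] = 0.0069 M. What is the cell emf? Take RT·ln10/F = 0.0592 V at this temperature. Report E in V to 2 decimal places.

The Pt²⁺/Pt couple has the more positive E°, so it is the cathode; Pb²⁺/Pb is the anode.
The standard potential is +1.20 − (−0.13) = +1.33 V and the balanced reaction transfers n = 2 electrons.
The balanced reaction is Pt²⁺(aq) + Pb(s) → Pt(s) + Pb²⁺(aq), so Q = [Pb²⁺(aq)] / [Pt²⁺(aq)] = 120 and log Q = 2.080.
By the Nernst equation, E = +1.33 − (0.0592/2)·(2.080) = +1.27 V.

+1.27 V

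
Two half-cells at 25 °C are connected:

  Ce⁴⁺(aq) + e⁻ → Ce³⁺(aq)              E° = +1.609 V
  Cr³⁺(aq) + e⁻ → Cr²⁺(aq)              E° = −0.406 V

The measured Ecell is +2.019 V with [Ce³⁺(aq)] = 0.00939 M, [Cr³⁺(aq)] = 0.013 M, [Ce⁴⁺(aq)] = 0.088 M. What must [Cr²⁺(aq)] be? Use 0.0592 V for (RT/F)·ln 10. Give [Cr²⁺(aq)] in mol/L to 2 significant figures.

0.0016 M

The Ce⁴⁺/Ce³⁺ couple has the larger reduction potential, so it is the cathode: E°cell = +1.609 − (−0.406) = +2.015 V and n = 1.
Rearranging E = E° − (0.0592/n)·log Q gives log Q = 1(+2.015 − (+2.019))/0.0592 = −0.068.
Balancing electrons gives Ce⁴⁺(aq) + Cr²⁺(aq) → Ce³⁺(aq) + Cr³⁺(aq); thus Q = ([Ce³⁺(aq)]·[Cr³⁺(aq)]) / ([Ce⁴⁺(aq)]·[Cr²⁺(aq)]).
Solving for the unknown gives log [Cr²⁺(aq)] = −2.790, so [Cr²⁺(aq)] ≈ 0.0016 M.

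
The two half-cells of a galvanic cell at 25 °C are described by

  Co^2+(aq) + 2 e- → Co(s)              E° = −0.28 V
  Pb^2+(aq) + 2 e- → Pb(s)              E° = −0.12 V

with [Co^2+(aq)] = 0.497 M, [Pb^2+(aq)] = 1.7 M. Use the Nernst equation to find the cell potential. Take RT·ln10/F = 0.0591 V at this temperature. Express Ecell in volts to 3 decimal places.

The Pb²⁺/Pb couple has the more positive E°, so it is the cathode; Co²⁺/Co is the anode.
E°cell = E°cat − E°an = −0.12 − (−0.28) = +0.16 V; n = 2.
Balancing gives Pb^2+(aq) + Co(s) → Pb(s) + Co^2+(aq); hence Q = [Co^2+(aq)] / [Pb^2+(aq)] = 0.292 (log Q = −0.534).
Applying E = E° − (RT ln10/nF)·log Q gives +0.16 − (0.0591/2)(−0.534) = +0.176 V.

+0.176 V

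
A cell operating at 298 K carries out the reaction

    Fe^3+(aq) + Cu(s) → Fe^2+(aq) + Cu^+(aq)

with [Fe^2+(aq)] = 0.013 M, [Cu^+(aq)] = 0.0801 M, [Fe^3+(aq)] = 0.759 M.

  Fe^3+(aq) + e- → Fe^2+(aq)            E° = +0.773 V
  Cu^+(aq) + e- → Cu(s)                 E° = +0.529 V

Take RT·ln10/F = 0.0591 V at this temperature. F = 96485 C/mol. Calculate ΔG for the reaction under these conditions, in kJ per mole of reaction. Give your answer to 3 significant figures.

−39.9 kJ/mol

E°cell = +0.773 − (+0.529) = +0.244 V; the balanced reaction transfers n = 1 electron.
Here Q = ([Fe^2+(aq)]·[Cu^+(aq)]) / [Fe^3+(aq)] = 0.00137 (log Q = −2.863), giving E = +0.244 − (0.0591/1)·(−2.863) = +0.4132 V.
Then ΔG = −nFE = −1 × 96485 × +0.4132 J/mol = −39.9 kJ/mol.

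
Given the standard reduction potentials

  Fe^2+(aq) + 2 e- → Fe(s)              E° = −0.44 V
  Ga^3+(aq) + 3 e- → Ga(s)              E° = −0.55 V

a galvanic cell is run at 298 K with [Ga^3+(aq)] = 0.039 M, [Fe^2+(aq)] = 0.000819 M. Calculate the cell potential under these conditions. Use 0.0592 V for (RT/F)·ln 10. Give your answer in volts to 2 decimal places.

The Fe²⁺/Fe couple has the more positive E°, so it is the cathode; Ga³⁺/Ga is the anode.
E°cell = E°cat − E°an = −0.44 − (−0.55) = +0.11 V; n = 6.
Balancing gives 3 Fe^2+(aq) + 2 Ga(s) → 3 Fe(s) + 2 Ga^3+(aq); hence Q = [Ga^3+(aq)]^2 / [Fe^2+(aq)]^3 = 2.77×10^6 (log Q = 6.442).
Applying E = E° − (RT ln10/nF)·log Q gives +0.11 − (0.0592/6)(6.442) = +0.05 V.

+0.05 V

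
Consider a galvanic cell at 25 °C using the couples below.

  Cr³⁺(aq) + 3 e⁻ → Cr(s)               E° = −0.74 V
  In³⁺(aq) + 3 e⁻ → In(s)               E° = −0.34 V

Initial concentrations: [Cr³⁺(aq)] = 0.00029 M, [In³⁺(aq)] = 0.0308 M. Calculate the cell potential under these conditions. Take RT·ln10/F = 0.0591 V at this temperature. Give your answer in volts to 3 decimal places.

+0.440 V

Since E°(In³⁺/In) > E°(Cr³⁺/Cr), In³⁺/In serves as the cathode.
E°cell = E°cat − E°an = −0.34 − (−0.74) = +0.40 V; n = 3.
Balancing gives In³⁺(aq) + Cr(s) → In(s) + Cr³⁺(aq); hence Q = [Cr³⁺(aq)] / [In³⁺(aq)] = 0.00942 (log Q = −2.026).
By the Nernst equation, E = +0.40 − (0.0591/3)·(−2.026) = +0.440 V.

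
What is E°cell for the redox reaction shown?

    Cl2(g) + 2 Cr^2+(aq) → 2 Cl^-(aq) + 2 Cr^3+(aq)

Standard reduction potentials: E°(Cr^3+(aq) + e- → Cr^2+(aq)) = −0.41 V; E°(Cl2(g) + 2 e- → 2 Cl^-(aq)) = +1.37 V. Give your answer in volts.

+1.78 V

Cl2(g) gains electrons, so the Cl₂/Cl⁻ couple is the cathode; the Cr³⁺/Cr²⁺ couple is the anode.
E°cell = E°(cathode) − E°(anode) = +1.37 − (−0.41) = +1.78 V.
The positive value indicates the reaction is spontaneous as written.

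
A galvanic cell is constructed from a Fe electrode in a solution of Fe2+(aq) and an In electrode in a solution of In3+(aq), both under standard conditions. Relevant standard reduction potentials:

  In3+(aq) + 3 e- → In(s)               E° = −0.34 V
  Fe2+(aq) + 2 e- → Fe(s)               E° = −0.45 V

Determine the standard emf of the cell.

+0.11 V

Of the two couples in this cell, the one with the more positive reduction potential is reduced at the cathode: here that is In³⁺/In (−0.34 V); Fe²⁺/Fe (−0.45 V) is the anode.
E°cell = E°(cathode) − E°(anode) = −0.34 − (−0.45) = +0.11 V.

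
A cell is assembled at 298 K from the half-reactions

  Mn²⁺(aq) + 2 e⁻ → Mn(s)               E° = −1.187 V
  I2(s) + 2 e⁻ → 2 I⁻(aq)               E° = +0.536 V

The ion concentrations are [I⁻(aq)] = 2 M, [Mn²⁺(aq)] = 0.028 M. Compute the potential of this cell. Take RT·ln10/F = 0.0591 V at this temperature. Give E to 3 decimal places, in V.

+1.751 V

Since E°(I₂/I⁻) > E°(Mn²⁺/Mn), I₂/I⁻ serves as the cathode.
E°cell = E°cat − E°an = +0.536 − (−1.187) = +1.723 V; n = 2.
Balancing gives I2(s) + Mn(s) → 2 I⁻(aq) + Mn²⁺(aq); hence Q = [I⁻(aq)]^2·[Mn²⁺(aq)] = 0.112 (log Q = −0.951).
E = E° − (0.0591/n)·log Q = +1.723 − (0.0591/2)(−0.951) = +1.751 V.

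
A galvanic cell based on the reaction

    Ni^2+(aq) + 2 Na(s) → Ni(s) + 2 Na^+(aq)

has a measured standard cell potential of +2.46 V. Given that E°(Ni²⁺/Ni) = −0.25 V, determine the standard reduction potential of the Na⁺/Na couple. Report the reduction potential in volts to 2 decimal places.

−2.71 V

In the reaction as written the Ni²⁺/Ni couple is reduced (cathode) and Na⁺/Na is oxidized (anode), so E°cell = E°(Ni²⁺/Ni) − E°(Na⁺/Na).
E°(Na⁺/Na) = E°(cathode) − E°cell = −0.25 − (+2.46) = −2.71 V.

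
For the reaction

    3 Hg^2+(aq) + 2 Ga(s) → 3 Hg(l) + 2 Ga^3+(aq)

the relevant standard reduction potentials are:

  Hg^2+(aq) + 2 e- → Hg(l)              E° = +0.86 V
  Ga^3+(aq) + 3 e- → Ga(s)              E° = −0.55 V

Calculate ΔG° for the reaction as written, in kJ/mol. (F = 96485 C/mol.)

−816 kJ/mol

In the reaction as written Hg^2+(aq) is reduced, so the Hg²⁺/Hg couple is the cathode and Ga³⁺/Ga is the anode.
E°cell = +0.86 − (−0.55) = +1.41 V; balancing electrons gives n = 6.
ΔG° = −nFE°cell = −(6)(96485)(+1.41) J/mol = −816 kJ/mol.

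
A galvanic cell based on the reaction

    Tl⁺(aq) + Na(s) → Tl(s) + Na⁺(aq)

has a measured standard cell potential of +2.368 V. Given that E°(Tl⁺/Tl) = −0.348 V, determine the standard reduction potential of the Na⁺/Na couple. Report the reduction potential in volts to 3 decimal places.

−2.716 V

In the reaction as written the Tl⁺/Tl couple is reduced (cathode) and Na⁺/Na is oxidized (anode), so E°cell = E°(Tl⁺/Tl) − E°(Na⁺/Na).
E°(Na⁺/Na) = E°(cathode) − E°cell = −0.348 − (+2.368) = −2.716 V.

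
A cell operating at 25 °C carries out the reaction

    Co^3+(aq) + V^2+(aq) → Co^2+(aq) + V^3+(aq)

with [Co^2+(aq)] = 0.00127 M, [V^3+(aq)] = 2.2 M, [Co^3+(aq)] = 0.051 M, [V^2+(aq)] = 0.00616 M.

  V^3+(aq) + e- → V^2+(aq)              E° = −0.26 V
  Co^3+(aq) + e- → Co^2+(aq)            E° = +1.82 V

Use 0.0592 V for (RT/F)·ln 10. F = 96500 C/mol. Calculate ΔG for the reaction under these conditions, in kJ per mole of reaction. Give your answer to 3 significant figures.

The standard cell potential is +1.82 − (−0.26) = +2.08 V, with n = 1 electron in the balanced equation.
The reaction quotient is ([Co^2+(aq)]·[V^3+(aq)]) / ([Co^3+(aq)]·[V^2+(aq)]) = 8.89; by Nernst, E = +2.08 − (0.0592/1)(0.949) = +2.0238 V.
ΔG = −nFE = −(1)(96500)(+2.0238) J/mol = −195 kJ/mol.

−195 kJ/mol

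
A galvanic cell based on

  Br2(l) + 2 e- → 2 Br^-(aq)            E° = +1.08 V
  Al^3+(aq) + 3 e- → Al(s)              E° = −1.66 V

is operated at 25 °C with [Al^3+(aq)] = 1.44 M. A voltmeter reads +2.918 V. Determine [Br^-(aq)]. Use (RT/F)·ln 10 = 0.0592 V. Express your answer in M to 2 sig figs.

0.00087 M

With Br₂/Br⁻ at the cathode and Al³⁺/Al at the anode, E°cell = +1.08 − (−1.66) = +2.74 V (n = 6).
From the Nernst equation, log Q = n(E° − E)/0.0592 = 6·(+2.74 − (+2.918))/0.0592 = −18.041.
Balancing electrons gives 3 Br2(l) + 2 Al(s) → 6 Br^-(aq) + 2 Al^3+(aq); thus Q = [Br^-(aq)]^6·[Al^3+(aq)]^2.
Solving for the unknown gives log [Br^-(aq)] = −3.060, so [Br^-(aq)] ≈ 0.00087 M.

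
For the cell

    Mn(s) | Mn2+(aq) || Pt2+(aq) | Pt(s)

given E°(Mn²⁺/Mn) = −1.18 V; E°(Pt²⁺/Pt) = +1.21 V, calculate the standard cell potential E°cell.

+2.39 V

By convention the left-hand electrode in cell notation is the anode (oxidation) and the right-hand electrode is the cathode (reduction).
E°cell = E°(right) − E°(left) = +1.21 − (−1.18) = +2.39 V.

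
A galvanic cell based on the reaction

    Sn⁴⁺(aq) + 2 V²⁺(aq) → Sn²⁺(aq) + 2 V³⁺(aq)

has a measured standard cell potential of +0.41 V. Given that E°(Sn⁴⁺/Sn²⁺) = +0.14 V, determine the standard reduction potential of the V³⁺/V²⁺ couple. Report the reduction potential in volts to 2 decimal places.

−0.27 V

In the reaction as written the Sn⁴⁺/Sn²⁺ couple is reduced (cathode) and V³⁺/V²⁺ is oxidized (anode), so E°cell = E°(Sn⁴⁺/Sn²⁺) − E°(V³⁺/V²⁺).
E°(V³⁺/V²⁺) = E°(cathode) − E°cell = +0.14 − (+0.41) = −0.27 V.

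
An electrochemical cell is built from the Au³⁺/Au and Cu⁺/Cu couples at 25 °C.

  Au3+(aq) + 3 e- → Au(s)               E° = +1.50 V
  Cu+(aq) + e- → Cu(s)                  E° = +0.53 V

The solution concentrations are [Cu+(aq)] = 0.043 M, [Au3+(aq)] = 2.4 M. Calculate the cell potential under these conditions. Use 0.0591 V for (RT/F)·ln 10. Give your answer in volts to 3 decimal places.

+1.058 V

The Au³⁺/Au couple has the more positive E°, so it is the cathode; Cu⁺/Cu is the anode.
E°cell = +1.50 − (+0.53) = +0.97 V, with n = 3 electrons transferred.
The balanced reaction is Au3+(aq) + 3 Cu(s) → Au(s) + 3 Cu+(aq), so Q = [Cu+(aq)]^3 / [Au3+(aq)] = 3.31×10^−5 and log Q = −4.480.
E = E° − (0.0591/n)·log Q = +0.97 − (0.0591/3)(−4.480) = +1.058 V.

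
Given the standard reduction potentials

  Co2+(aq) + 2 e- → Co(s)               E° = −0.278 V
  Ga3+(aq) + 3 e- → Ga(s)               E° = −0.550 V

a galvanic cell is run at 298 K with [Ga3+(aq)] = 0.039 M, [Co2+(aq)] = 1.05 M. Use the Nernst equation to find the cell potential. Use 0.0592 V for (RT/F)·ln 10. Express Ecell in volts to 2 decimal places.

The Co²⁺/Co couple has the more positive E°, so it is the cathode; Ga³⁺/Ga is the anode.
The standard potential is −0.278 − (−0.550) = +0.272 V and the balanced reaction transfers n = 6 electrons.
The balanced reaction is 3 Co2+(aq) + 2 Ga(s) → 3 Co(s) + 2 Ga3+(aq), so Q = [Ga3+(aq)]^2 / [Co2+(aq)]^3 = 0.00131 and log Q = −2.881.
By the Nernst equation, E = +0.272 − (0.0592/6)·(−2.881) = +0.30 V.

+0.30 V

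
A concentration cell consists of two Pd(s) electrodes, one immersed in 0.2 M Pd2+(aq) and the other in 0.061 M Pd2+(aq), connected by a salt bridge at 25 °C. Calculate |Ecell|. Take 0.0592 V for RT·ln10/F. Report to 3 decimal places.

0.015 V

For a concentration cell E°cell = 0, since both electrodes use the same couple.
The compartment with the higher Pd2+(aq) concentration (0.2 M) acts as the cathode; ions are reduced there and produced at the dilute (0.061 M) anode.
With n = 2, Ecell = −(0.0592/2)·log([dilute]/[conc]) = −(0.0592/2)·log(0.061/0.2) = +0.015 V.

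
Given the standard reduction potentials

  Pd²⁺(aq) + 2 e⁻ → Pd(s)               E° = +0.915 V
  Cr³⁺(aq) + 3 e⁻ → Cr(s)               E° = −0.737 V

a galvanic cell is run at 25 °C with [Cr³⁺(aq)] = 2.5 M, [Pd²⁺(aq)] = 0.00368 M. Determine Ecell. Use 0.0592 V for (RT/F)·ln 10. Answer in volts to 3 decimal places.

+1.572 V

Pd²⁺/Pd is reduced (cathode, E° = +0.915 V) and Cr³⁺/Cr is oxidized (anode).
The standard potential is +0.915 − (−0.737) = +1.652 V and the balanced reaction transfers n = 6 electrons.
The balanced reaction is 3 Pd²⁺(aq) + 2 Cr(s) → 3 Pd(s) + 2 Cr³⁺(aq), so Q = [Cr³⁺(aq)]^2 / [Pd²⁺(aq)]^3 = 1.25×10^8 and log Q = 8.098.
E = E° − (0.0592/n)·log Q = +1.652 − (0.0592/6)(8.098) = +1.572 V.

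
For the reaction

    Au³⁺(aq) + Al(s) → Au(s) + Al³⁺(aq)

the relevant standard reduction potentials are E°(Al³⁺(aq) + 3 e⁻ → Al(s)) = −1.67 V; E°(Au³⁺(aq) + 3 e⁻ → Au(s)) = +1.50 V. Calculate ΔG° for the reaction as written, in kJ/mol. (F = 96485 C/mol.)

In the reaction as written Au³⁺(aq) is reduced, so the Au³⁺/Au couple is the cathode and Al³⁺/Al is the anode.
E°cell = +1.50 − (−1.67) = +3.17 V; balancing electrons gives n = 3.
ΔG° = −nFE°cell = −(3)(96485)(+3.17) J/mol = −918 kJ/mol.

−918 kJ/mol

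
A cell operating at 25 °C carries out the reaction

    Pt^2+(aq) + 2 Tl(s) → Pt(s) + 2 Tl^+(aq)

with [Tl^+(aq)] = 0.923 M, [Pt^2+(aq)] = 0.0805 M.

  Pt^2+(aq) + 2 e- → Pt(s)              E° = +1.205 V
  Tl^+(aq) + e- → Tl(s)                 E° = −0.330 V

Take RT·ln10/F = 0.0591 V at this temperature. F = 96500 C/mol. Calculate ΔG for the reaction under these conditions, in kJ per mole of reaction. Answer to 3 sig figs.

E°cell = +1.205 − (−0.330) = +1.535 V; the balanced reaction transfers n = 2 electrons.
Here Q = [Tl^+(aq)]^2 / [Pt^2+(aq)] = 10.6 (log Q = 1.025), giving E = +1.535 − (0.0591/2)·(1.025) = +1.5047 V.
Then ΔG = −nFE = −2 × 96500 × +1.5047 J/mol = −290 kJ/mol.

−290 kJ/mol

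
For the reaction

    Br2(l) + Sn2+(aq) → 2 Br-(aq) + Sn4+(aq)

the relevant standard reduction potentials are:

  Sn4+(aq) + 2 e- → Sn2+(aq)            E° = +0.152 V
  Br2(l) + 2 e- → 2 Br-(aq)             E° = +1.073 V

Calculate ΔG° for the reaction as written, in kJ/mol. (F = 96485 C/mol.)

−178 kJ/mol

In the reaction as written Br2(l) is reduced, so the Br₂/Br⁻ couple is the cathode and Sn⁴⁺/Sn²⁺ is the anode.
E°cell = +1.073 − (+0.152) = +0.921 V; balancing electrons gives n = 2.
ΔG° = −nFE°cell = −(2)(96485)(+0.921) J/mol = −178 kJ/mol.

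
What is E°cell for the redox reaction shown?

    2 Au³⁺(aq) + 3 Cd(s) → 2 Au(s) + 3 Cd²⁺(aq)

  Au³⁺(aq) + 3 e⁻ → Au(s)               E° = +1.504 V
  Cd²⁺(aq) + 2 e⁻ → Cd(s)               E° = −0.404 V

+1.908 V

In the reaction as written, Au³⁺(aq) is reduced (cathode) and Cd²⁺(aq) is produced by oxidation at the anode.
E°cell = E°(cathode) − E°(anode) = +1.504 − (−0.404) = +1.908 V.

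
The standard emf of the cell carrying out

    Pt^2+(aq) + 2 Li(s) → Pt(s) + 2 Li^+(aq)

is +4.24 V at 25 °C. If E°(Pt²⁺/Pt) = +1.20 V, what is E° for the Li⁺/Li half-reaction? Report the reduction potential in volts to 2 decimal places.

In the reaction as written the Pt²⁺/Pt couple is reduced (cathode) and Li⁺/Li is oxidized (anode), so E°cell = E°(Pt²⁺/Pt) − E°(Li⁺/Li).
E°(Li⁺/Li) = E°(cathode) − E°cell = +1.20 − (+4.24) = −3.04 V.

−3.04 V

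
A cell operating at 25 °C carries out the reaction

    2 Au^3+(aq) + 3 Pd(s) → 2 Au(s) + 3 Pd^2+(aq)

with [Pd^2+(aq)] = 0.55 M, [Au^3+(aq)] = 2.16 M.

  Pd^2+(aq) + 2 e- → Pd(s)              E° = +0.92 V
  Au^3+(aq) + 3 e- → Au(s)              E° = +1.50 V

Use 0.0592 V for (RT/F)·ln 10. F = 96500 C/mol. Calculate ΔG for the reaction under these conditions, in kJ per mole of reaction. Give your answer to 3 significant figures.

E°cell = +1.50 − (+0.92) = +0.58 V; the balanced reaction transfers n = 6 electrons.
Here Q = [Pd^2+(aq)]^3 / [Au^3+(aq)]^2 = 0.0357 (log Q = −1.448), giving E = +0.58 − (0.0592/6)·(−1.448) = +0.5943 V.
Finally ΔG = −nFE = −(6)(96500 C/mol)(+0.5943 V) = −344 kJ/mol.

−344 kJ/mol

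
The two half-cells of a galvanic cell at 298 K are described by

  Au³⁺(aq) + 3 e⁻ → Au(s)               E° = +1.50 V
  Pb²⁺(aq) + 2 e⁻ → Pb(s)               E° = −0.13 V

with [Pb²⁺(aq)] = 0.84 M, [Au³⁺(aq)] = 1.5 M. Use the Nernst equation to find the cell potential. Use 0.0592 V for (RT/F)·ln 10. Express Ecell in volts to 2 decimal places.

+1.64 V

The Au³⁺/Au couple has the more positive E°, so it is the cathode; Pb²⁺/Pb is the anode.
The standard potential is +1.50 − (−0.13) = +1.63 V and the balanced reaction transfers n = 6 electrons.
Balancing gives 2 Au³⁺(aq) + 3 Pb(s) → 2 Au(s) + 3 Pb²⁺(aq); hence Q = [Pb²⁺(aq)]^3 / [Au³⁺(aq)]^2 = 0.263 (log Q = −0.579).
Applying E = E° − (RT ln10/nF)·log Q gives +1.63 − (0.0592/6)(−0.579) = +1.64 V.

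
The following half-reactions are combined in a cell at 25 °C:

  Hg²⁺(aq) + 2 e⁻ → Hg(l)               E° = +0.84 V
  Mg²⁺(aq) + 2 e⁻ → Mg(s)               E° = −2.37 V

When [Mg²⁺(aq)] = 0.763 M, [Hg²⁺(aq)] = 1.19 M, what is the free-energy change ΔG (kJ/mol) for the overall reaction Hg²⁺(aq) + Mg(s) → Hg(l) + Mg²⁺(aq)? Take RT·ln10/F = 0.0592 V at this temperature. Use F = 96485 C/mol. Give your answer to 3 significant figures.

−621 kJ/mol

With Hg²⁺/Hg reduced at the cathode, E°cell = +0.84 − (−2.37) = +3.21 V and n = 2.
Q = [Mg²⁺(aq)] / [Hg²⁺(aq)] = 0.641, so log Q = −0.193 and E = +3.21 − (0.0592/2)(−0.193) = +3.2157 V.
Finally ΔG = −nFE = −(2)(96485 C/mol)(+3.2157 V) = −621 kJ/mol.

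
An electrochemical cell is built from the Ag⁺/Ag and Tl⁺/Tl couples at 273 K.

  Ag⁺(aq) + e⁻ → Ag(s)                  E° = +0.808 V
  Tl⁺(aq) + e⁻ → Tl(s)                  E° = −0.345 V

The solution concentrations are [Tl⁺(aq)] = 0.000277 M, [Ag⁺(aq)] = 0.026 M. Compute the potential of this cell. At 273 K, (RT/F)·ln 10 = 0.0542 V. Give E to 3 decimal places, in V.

+1.260 V

Ag⁺/Ag is reduced (cathode, E° = +0.808 V) and Tl⁺/Tl is oxidized (anode).
E°cell = E°cat − E°an = +0.808 − (−0.345) = +1.153 V; n = 1.
Balancing gives Ag⁺(aq) + Tl(s) → Ag(s) + Tl⁺(aq); hence Q = [Tl⁺(aq)] / [Ag⁺(aq)] = 0.0107 (log Q = −1.972).
By the Nernst equation, E = +1.153 − (0.0542/1)·(−1.972) = +1.260 V.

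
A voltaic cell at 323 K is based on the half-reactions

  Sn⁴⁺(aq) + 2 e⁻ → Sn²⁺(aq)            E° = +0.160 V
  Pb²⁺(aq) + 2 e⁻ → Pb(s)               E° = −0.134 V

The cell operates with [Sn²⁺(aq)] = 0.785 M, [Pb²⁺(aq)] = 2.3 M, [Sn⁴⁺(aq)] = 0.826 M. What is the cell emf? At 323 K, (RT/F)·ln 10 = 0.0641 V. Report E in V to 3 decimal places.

Since E°(Sn⁴⁺/Sn²⁺) > E°(Pb²⁺/Pb), Sn⁴⁺/Sn²⁺ serves as the cathode.
E°cell = E°cat − E°an = +0.160 − (−0.134) = +0.294 V; n = 2.
For the overall reaction Sn⁴⁺(aq) + Pb(s) → Sn²⁺(aq) + Pb²⁺(aq), Q = ([Sn²⁺(aq)]·[Pb²⁺(aq)]) / [Sn⁴⁺(aq)] = 2.19, giving log Q = 0.340.
E = E° − (0.0641/n)·log Q = +0.294 − (0.0641/2)(0.340) = +0.283 V.

+0.283 V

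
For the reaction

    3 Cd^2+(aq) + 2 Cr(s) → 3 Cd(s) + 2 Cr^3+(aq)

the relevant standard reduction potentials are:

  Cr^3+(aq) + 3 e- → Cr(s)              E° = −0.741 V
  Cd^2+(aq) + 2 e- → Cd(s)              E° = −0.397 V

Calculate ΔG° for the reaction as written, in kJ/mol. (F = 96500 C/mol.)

−199 kJ/mol

In the reaction as written Cd^2+(aq) is reduced, so the Cd²⁺/Cd couple is the cathode and Cr³⁺/Cr is the anode.
E°cell = −0.397 − (−0.741) = +0.344 V; balancing electrons gives n = 6.
ΔG° = −nFE°cell = −(6)(96500)(+0.344) J/mol = −199 kJ/mol.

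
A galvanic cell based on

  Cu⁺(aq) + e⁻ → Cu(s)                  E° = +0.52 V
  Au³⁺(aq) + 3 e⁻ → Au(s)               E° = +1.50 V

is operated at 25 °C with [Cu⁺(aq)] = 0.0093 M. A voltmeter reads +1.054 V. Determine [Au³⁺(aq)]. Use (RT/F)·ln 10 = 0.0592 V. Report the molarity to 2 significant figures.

With Au³⁺/Au at the cathode and Cu⁺/Cu at the anode, E°cell = +1.50 − (+0.52) = +0.98 V (n = 3).
From the Nernst equation, log Q = n(E° − E)/0.0592 = 3·(+0.98 − (+1.054))/0.0592 = −3.750.
Balancing electrons gives Au³⁺(aq) + 3 Cu(s) → Au(s) + 3 Cu⁺(aq); thus Q = [Cu⁺(aq)]^3 / [Au³⁺(aq)].
Substituting the known concentrations and solving, log [Au³⁺(aq)] = −2.345 and [Au³⁺(aq)] = 0.0045 M.

0.0045 M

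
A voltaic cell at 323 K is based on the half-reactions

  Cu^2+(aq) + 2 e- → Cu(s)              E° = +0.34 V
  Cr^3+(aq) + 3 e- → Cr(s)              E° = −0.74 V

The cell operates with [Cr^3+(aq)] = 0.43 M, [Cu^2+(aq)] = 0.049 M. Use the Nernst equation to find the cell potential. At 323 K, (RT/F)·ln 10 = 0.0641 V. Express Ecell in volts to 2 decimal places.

+1.05 V

Since E°(Cu²⁺/Cu) > E°(Cr³⁺/Cr), Cu²⁺/Cu serves as the cathode.
The standard potential is +0.34 − (−0.74) = +1.08 V and the balanced reaction transfers n = 6 electrons.
The balanced reaction is 3 Cu^2+(aq) + 2 Cr(s) → 3 Cu(s) + 2 Cr^3+(aq), so Q = [Cr^3+(aq)]^2 / [Cu^2+(aq)]^3 = 1.57×10^3 and log Q = 3.196.
E = E° − (0.0641/n)·log Q = +1.08 − (0.0641/6)(3.196) = +1.05 V.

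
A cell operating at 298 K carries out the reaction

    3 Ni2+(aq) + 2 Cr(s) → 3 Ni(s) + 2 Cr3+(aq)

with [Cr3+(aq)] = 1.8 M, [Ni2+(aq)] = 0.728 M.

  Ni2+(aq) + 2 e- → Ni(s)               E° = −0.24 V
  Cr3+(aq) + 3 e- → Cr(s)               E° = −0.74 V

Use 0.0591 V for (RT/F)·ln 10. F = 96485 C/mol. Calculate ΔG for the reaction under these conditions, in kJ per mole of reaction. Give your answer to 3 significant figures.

E°cell = −0.24 − (−0.74) = +0.50 V; the balanced reaction transfers n = 6 electrons.
The reaction quotient is [Cr3+(aq)]^2 / [Ni2+(aq)]^3 = 8.4; by Nernst, E = +0.50 − (0.0591/6)(0.924) = +0.4909 V.
Then ΔG = −nFE = −6 × 96485 × +0.4909 J/mol = −284 kJ/mol.

−284 kJ/mol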